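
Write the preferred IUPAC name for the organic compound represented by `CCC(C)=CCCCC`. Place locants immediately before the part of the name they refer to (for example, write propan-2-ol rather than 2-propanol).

The longest chain bearing the multiple bond is 8 carbons long (octane).
A C=C double bond in the chain gives the infix -ene-.
Choose the numbering such that numbering from this end puts the double bond at C-3 rather than C-5.
This places the double bond between C-3 and C-4; a methyl group at C-3.
Assembling the pieces gives 3-methyloct-3-ene.

3-methyloct-3-ene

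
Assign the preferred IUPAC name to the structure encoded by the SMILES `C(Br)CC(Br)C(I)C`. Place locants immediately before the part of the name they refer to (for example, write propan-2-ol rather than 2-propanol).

1,3-dibromo-4-iodopentane

The longest continuous carbon chain has 5 atoms, so the parent hydride is pentane.
Number the chain so that the substituent locant set {1,3,4} is lower than {2,3,5} at the first point of difference.
That gives bromo groups at C-1 and C-3; an iodo group at C-4.
The substituents are ordered alphabetically, ignoring any di-/tri- multipliers.
Putting it together: 1,3-dibromo-4-iodopentane.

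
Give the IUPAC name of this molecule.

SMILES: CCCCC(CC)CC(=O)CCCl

1-chloro-5-ethylnonan-3-one

Counting along the main chain through the carbonyl gives 9 carbons: the parent is nonane.
The highest-priority functional group is a ketone (C=O on an internal carbon), so the name ends in -one.
The numbering direction is chosen so that numbering from this end puts the carbonyl group at C-3 rather than C-7.
This places the carbonyl at C-3; a chloro group at C-1; an ethyl group at C-5.
The substituents are ordered alphabetically, ignoring any di-/tri- multipliers.
The name is 1-chloro-5-ethylnonan-3-one.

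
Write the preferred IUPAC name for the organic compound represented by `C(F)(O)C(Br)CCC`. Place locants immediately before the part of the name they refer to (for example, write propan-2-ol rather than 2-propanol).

The longest carbon chain that includes the –OH group has 5 carbons, so the parent hydride is pentane.
The highest-priority functional group is an alcohol (–OH), so the name ends in -ol.
The numbering direction is chosen so that numbering from this end puts the hydroxyl group at C-1 rather than C-5.
With this numbering: the hydroxyl at C-1; a bromo group at C-2; a fluoro group at C-1.
The substituents are ordered alphabetically, ignoring any di-/tri- multipliers.
The name is 2-bromo-1-fluoropentan-1-ol.

2-bromo-1-fluoropentan-1-ol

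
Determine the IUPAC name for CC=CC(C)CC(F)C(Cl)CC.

The longest carbon chain that includes the multiple bond has 9 carbons, so the parent hydride is nonane.
A C=C double bond in the chain gives the infix -ene-.
Number the chain so that numbering from this end puts the double bond at C-2 rather than C-7.
That gives the double bond between C-2 and C-3; a chloro group at C-7; a fluoro group at C-6; a methyl group at C-4.
Substituent prefixes are cited in alphabetical order (multiplying prefixes like di-/tri- are ignored for ordering).
The name is 7-chloro-6-fluoro-4-methylnon-2-ene.

7-chloro-6-fluoro-4-methylnon-2-ene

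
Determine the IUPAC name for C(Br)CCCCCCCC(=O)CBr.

1,10-dibromodecan-2-one

The longest chain bearing the carbonyl is 10 carbons long (decane).
A ketone (C=O on an internal carbon) is the principal characteristic group, giving the suffix -one.
Number the chain so that numbering from this end puts the carbonyl group at C-2 rather than C-9.
This places the carbonyl at C-2; bromo groups at C-1 and C-10.
Assembling the pieces gives 1,10-dibromodecan-2-one.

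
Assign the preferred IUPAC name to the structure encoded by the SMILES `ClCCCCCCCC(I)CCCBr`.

The longest continuous carbon chain has 11 atoms, so the parent hydride is undecane.
The numbering direction is chosen so that the substituent locant set {1,4,11} is lower than {1,8,11} at the first point of difference.
This places a bromo group at C-1; a chloro group at C-11; an iodo group at C-4.
Substituent prefixes are cited in alphabetical order (multiplying prefixes like di-/tri- are ignored for ordering).
Putting it together: 1-bromo-11-chloro-4-iodoundecane.

1-bromo-11-chloro-4-iodoundecane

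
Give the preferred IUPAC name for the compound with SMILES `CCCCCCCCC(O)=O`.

The longest carbon chain that includes the –COOH group has 9 carbons, so the parent hydride is nonane.
A carboxylic acid (terminal –COOH) is the principal characteristic group, giving the suffix -oic acid.
Choose the numbering such that the carboxylic acid carbon is C-1 by definition.
Putting it together: nonanoic acid.

nonanoic acid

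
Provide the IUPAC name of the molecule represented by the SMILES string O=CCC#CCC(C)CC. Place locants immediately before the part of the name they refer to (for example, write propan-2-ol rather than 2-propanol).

6-methyloct-3-ynal

The longest carbon chain that includes the –CHO group and the multiple bond has 8 carbons, so the parent hydride is octane.
An aldehyde (terminal –CHO) is the principal characteristic group, giving the suffix -al.
A C≡C triple bond in the chain gives the infix -yne-.
Choose the numbering such that the aldehyde carbon is C-1 by definition.
That gives the triple bond between C-3 and C-4; a methyl group at C-6.
Putting it together: 6-methyloct-3-ynal.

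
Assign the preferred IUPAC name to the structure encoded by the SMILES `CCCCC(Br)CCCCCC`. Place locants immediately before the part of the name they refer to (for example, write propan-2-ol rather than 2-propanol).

5-bromoundecane

The parent chain contains 11 carbons (undecane).
The numbering direction is chosen so that the substituent locant set {5} is lower than {7} at the first point of difference.
That gives a bromo group at C-5.
Putting it together: 5-bromoundecane.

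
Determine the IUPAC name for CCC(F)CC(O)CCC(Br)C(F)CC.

8-bromo-3,9-difluoroundecan-5-ol

The longest carbon chain that includes the –OH group has 11 carbons, so the parent hydride is undecane.
An alcohol (–OH) is the principal characteristic group, giving the suffix -ol.
Choose the numbering such that numbering from this end puts the hydroxyl group at C-5 rather than C-7.
With this numbering: the hydroxyl at C-5; a bromo group at C-8; fluoro groups at C-3 and C-9.
Substituent prefixes are cited in alphabetical order (multiplying prefixes like di-/tri- are ignored for ordering).
The name is 8-bromo-3,9-difluoroundecan-5-ol.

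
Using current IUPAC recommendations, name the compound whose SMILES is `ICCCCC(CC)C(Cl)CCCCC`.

The longest carbon chain is 11 atoms: the parent is undecane.
Number the chain so that the substituent locant set {1,5,6} is lower than {6,7,11} at the first point of difference.
With this numbering: a chloro group at C-6; an ethyl group at C-5; an iodo group at C-1.
Prefixes are listed alphabetically: chloro, ethyl, iodo.
Assembling the pieces gives 6-chloro-5-ethyl-1-iodoundecane.

6-chloro-5-ethyl-1-iodoundecane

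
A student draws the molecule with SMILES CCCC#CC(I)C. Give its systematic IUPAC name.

Counting along the main chain through the multiple bond gives 7 carbons: the parent is heptane.
A C≡C triple bond in the chain gives the infix -yne-.
Choose the numbering such that numbering from this end puts the triple bond at C-3 rather than C-4.
That gives the triple bond between C-3 and C-4; an iodo group at C-2.
The name is 2-iodohept-3-yne.

2-iodohept-3-yne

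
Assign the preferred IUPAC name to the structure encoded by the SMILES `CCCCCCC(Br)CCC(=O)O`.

The longest carbon chain that includes the –COOH group has 10 carbons, so the parent hydride is decane.
A carboxylic acid (terminal –COOH) is the principal characteristic group, giving the suffix -oic acid.
Number the chain so that the carboxylic acid carbon is C-1 by definition.
That gives a bromo group at C-4.
The name is 4-bromodecanoic acid.

4-bromodecanoic acid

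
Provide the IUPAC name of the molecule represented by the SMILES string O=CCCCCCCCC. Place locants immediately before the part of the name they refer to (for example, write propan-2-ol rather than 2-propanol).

nonanal

The longest carbon chain that includes the –CHO group has 9 carbons, so the parent hydride is nonane.
An aldehyde (terminal –CHO) is the principal characteristic group, giving the suffix -al.
The numbering direction is chosen so that the aldehyde carbon is C-1 by definition.
Assembling the pieces gives nonanal.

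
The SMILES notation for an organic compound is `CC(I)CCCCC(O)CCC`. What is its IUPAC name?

The longest chain bearing the –OH group is 10 carbons long (decane).
The principal characteristic group is an alcohol (–OH), named with the suffix -ol.
Number the chain so that numbering from this end puts the hydroxyl group at C-4 rather than C-7.
That gives the hydroxyl at C-4; an iodo group at C-9.
The name is 9-iododecan-4-ol.

9-iododecan-4-ol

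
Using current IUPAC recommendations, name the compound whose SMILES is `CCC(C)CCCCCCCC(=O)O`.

Counting along the main chain through the –COOH group gives 11 carbons: the parent is undecane.
The principal characteristic group is a carboxylic acid (terminal –COOH), named with the suffix -oic acid.
The numbering direction is chosen so that the carboxylic acid carbon is C-1 by definition.
That gives a methyl group at C-9.
Putting it together: 9-methylundecanoic acid.

9-methylundecanoic acid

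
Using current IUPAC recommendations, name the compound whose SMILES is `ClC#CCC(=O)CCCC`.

1-chlorooct-1-yn-4-one

The longest chain bearing the carbonyl and the multiple bond is 8 carbons long (octane).
A ketone (C=O on an internal carbon) is the principal characteristic group, giving the suffix -one.
There is one C≡C triple bond, indicated by the ending -yne.
The numbering direction is chosen so that numbering from this end puts the carbonyl group at C-4 rather than C-5.
With this numbering: the carbonyl at C-4; the triple bond between C-1 and C-2; a chloro group at C-1.
The name is 1-chlorooct-1-yn-4-one.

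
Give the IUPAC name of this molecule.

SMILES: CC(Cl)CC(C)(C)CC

The longest continuous carbon chain has 6 atoms, so the parent hydride is hexane.
Number the chain so that the substituent locant set {2,4,4} is lower than {3,3,5} at the first point of difference.
With this numbering: a chloro group at C-2; two methyl groups at C-4.
Substituent prefixes are cited in alphabetical order (multiplying prefixes like di-/tri- are ignored for ordering).
Putting it together: 2-chloro-4,4-dimethylhexane.

2-chloro-4,4-dimethylhexane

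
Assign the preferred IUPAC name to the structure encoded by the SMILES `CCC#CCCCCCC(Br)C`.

10-bromoundec-3-yne

The longest carbon chain that includes the multiple bond has 11 carbons, so the parent hydride is undecane.
A C≡C triple bond in the chain gives the infix -yne-.
The numbering direction is chosen so that numbering from this end puts the triple bond at C-3 rather than C-8.
With this numbering: the triple bond between C-3 and C-4; a bromo group at C-10.
Putting it together: 10-bromoundec-3-yne.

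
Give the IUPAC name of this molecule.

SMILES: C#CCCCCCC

Counting along the main chain through the multiple bond gives 8 carbons: the parent is octane.
A C≡C triple bond in the chain gives the infix -yne-.
The numbering direction is chosen so that numbering from this end puts the triple bond at C-1 rather than C-7.
This places the triple bond between C-1 and C-2.
Putting it together: oct-1-yne.

oct-1-yne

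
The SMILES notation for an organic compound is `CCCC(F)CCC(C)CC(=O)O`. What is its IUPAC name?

6-fluoro-3-methylnonanoic acid

Counting along the main chain through the –COOH group gives 9 carbons: the parent is nonane.
The principal characteristic group is a carboxylic acid (terminal –COOH), named with the suffix -oic acid.
The numbering direction is chosen so that the carboxylic acid carbon is C-1 by definition.
With this numbering: a fluoro group at C-6; a methyl group at C-3.
Substituent prefixes are cited in alphabetical order (multiplying prefixes like di-/tri- are ignored for ordering).
Assembling the pieces gives 6-fluoro-3-methylnonanoic acid.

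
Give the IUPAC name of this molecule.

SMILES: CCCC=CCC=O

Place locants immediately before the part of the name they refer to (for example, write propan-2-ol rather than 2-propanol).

Counting along the main chain through the –CHO group and the multiple bond gives 7 carbons: the parent is heptane.
An aldehyde (terminal –CHO) is the principal characteristic group, giving the suffix -al.
A C=C double bond in the chain gives the infix -ene-.
Choose the numbering such that the aldehyde carbon is C-1 by definition.
With this numbering: the double bond between C-3 and C-4.
The name is hept-3-enal.

hept-3-enal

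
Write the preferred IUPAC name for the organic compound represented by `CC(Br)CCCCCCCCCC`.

The longest continuous carbon chain has 12 atoms, so the parent hydride is dodecane.
The numbering direction is chosen so that the substituent locant set {2} is lower than {11} at the first point of difference.
With this numbering: a bromo group at C-2.
Putting it together: 2-bromododecane.

2-bromododecane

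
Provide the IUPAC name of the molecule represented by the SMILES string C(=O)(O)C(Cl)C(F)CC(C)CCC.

Counting along the main chain through the –COOH group gives 8 carbons: the parent is octane.
A carboxylic acid (terminal –COOH) is the principal characteristic group, giving the suffix -oic acid.
Choose the numbering such that the carboxylic acid carbon is C-1 by definition.
That gives a chloro group at C-2; a fluoro group at C-3; a methyl group at C-5.
Substituent prefixes are cited in alphabetical order (multiplying prefixes like di-/tri- are ignored for ordering).
Assembling the pieces gives 2-chloro-3-fluoro-5-methyloctanoic acid.

2-chloro-3-fluoro-5-methyloctanoic acid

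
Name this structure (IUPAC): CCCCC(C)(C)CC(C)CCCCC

5,5,7-trimethyldodecane

The parent chain contains 12 carbons (dodecane).
Number the chain so that the substituent locant set {5,5,7} is lower than {6,8,8} at the first point of difference.
With this numbering: methyl groups at C-5 (×2) and C-7.
The name is 5,5,7-trimethyldodecane.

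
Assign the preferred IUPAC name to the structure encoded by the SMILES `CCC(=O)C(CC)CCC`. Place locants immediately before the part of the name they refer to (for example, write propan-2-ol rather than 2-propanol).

Counting along the main chain through the carbonyl gives 7 carbons: the parent is heptane.
The principal characteristic group is a ketone (C=O on an internal carbon), named with the suffix -one.
Choose the numbering such that numbering from this end puts the carbonyl group at C-3 rather than C-5.
That gives the carbonyl at C-3; an ethyl group at C-4.
Putting it together: 4-ethylheptan-3-one.

4-ethylheptan-3-one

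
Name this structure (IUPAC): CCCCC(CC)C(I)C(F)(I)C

The parent chain contains 8 carbons (octane).
Choose the numbering such that the substituent locant set {2,2,3,4} is lower than {5,6,7,7} at the first point of difference.
With this numbering: an ethyl group at C-4; a fluoro group at C-2; iodo groups at C-2 and C-3.
Substituent prefixes are cited in alphabetical order (multiplying prefixes like di-/tri- are ignored for ordering).
The name is 4-ethyl-2-fluoro-2,3-diiodooctane.

4-ethyl-2-fluoro-2,3-diiodooctane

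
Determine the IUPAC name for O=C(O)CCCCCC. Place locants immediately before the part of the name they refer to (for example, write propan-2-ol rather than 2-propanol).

The longest carbon chain that includes the –COOH group has 7 carbons, so the parent hydride is heptane.
A carboxylic acid (terminal –COOH) is the principal characteristic group, giving the suffix -oic acid.
Number the chain so that the carboxylic acid carbon is C-1 by definition.
Assembling the pieces gives heptanoic acid.

heptanoic acid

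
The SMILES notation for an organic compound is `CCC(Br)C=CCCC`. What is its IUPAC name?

3-bromooct-4-ene

Counting along the main chain through the multiple bond gives 8 carbons: the parent is octane.
There is one C=C double bond, indicated by the ending -ene.
The numbering direction is chosen so that the substituent locant set {3} is lower than {6} at the first point of difference.
That gives the double bond between C-4 and C-5; a bromo group at C-3.
Putting it together: 3-bromooct-4-ene.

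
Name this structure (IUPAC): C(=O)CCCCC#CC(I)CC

The longest chain bearing the –CHO group and the multiple bond is 10 carbons long (decane).
An aldehyde (terminal –CHO) is the principal characteristic group, giving the suffix -al.
There is one C≡C triple bond, indicated by the ending -yne.
Choose the numbering such that the aldehyde carbon is C-1 by definition.
This places the triple bond between C-6 and C-7; an iodo group at C-8.
The name is 8-iododec-6-ynal.

8-iododec-6-ynal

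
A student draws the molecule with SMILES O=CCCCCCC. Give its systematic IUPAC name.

heptanal

Counting along the main chain through the –CHO group gives 7 carbons: the parent is heptane.
The principal characteristic group is an aldehyde (terminal –CHO), named with the suffix -al.
Choose the numbering such that the aldehyde carbon is C-1 by definition.
Putting it together: heptanal.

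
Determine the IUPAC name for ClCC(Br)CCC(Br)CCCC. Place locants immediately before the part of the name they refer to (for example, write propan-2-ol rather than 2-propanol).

The longest carbon chain is 9 atoms: the parent is nonane.
Choose the numbering such that the substituent locant set {1,2,5} is lower than {5,8,9} at the first point of difference.
This places bromo groups at C-2 and C-5; a chloro group at C-1.
Prefixes are listed alphabetically: bromo, chloro.
The name is 2,5-dibromo-1-chlorononane.

2,5-dibromo-1-chlorononane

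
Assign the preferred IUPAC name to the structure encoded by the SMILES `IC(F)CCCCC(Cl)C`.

6-chloro-1-fluoro-1-iodoheptane

The parent chain contains 7 carbons (heptane).
The numbering direction is chosen so that the substituent locant set {1,1,6} is lower than {2,7,7} at the first point of difference.
This places a chloro group at C-6; a fluoro group at C-1; an iodo group at C-1.
The substituents are ordered alphabetically, ignoring any di-/tri- multipliers.
The name is 6-chloro-1-fluoro-1-iodoheptane.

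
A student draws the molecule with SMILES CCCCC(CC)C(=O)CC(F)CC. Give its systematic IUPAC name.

6-ethyl-3-fluorodecan-5-one

Counting along the main chain through the carbonyl gives 10 carbons: the parent is decane.
A ketone (C=O on an internal carbon) is the principal characteristic group, giving the suffix -one.
The numbering direction is chosen so that numbering from this end puts the carbonyl group at C-5 rather than C-6.
That gives the carbonyl at C-5; an ethyl group at C-6; a fluoro group at C-3.
Prefixes are listed alphabetically: ethyl, fluoro.
Putting it together: 6-ethyl-3-fluorodecan-5-one.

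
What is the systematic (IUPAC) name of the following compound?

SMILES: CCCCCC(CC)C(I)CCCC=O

The longest carbon chain that includes the –CHO group has 11 carbons, so the parent hydride is undecane.
The highest-priority functional group is an aldehyde (terminal –CHO), so the name ends in -al.
Choose the numbering such that the aldehyde carbon is C-1 by definition.
With this numbering: an ethyl group at C-6; an iodo group at C-5.
Prefixes are listed alphabetically: ethyl, iodo.
Assembling the pieces gives 6-ethyl-5-iodoundecanal.

6-ethyl-5-iodoundecanal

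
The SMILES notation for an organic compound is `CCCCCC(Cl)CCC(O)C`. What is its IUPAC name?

5-chlorodecan-2-ol

The longest carbon chain that includes the –OH group has 10 carbons, so the parent hydride is decane.
An alcohol (–OH) is the principal characteristic group, giving the suffix -ol.
Number the chain so that numbering from this end puts the hydroxyl group at C-2 rather than C-9.
This places the hydroxyl at C-2; a chloro group at C-5.
Assembling the pieces gives 5-chlorodecan-2-ol.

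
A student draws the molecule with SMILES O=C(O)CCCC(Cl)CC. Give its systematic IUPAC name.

The longest carbon chain that includes the –COOH group has 7 carbons, so the parent hydride is heptane.
The principal characteristic group is a carboxylic acid (terminal –COOH), named with the suffix -oic acid.
The numbering direction is chosen so that the carboxylic acid carbon is C-1 by definition.
With this numbering: a chloro group at C-5.
Putting it together: 5-chloroheptanoic acid.

5-chloroheptanoic acid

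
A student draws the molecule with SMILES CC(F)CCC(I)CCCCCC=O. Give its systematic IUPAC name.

10-fluoro-7-iodoundecanal

Counting along the main chain through the –CHO group gives 11 carbons: the parent is undecane.
The highest-priority functional group is an aldehyde (terminal –CHO), so the name ends in -al.
Choose the numbering such that the aldehyde carbon is C-1 by definition.
That gives a fluoro group at C-10; an iodo group at C-7.
Prefixes are listed alphabetically: fluoro, iodo.
The name is 10-fluoro-7-iodoundecanal.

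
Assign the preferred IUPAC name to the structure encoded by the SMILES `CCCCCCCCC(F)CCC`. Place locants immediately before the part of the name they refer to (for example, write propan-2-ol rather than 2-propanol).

The longest continuous carbon chain has 12 atoms, so the parent hydride is dodecane.
The numbering direction is chosen so that the substituent locant set {4} is lower than {9} at the first point of difference.
This places a fluoro group at C-4.
Putting it together: 4-fluorododecane.

4-fluorododecane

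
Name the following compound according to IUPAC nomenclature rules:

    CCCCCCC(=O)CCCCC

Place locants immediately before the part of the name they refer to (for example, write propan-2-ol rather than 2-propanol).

The longest carbon chain that includes the carbonyl has 12 carbons, so the parent hydride is dodecane.
The highest-priority functional group is a ketone (C=O on an internal carbon), so the name ends in -one.
Number the chain so that numbering from this end puts the carbonyl group at C-6 rather than C-7.
This places the carbonyl at C-6.
Assembling the pieces gives dodecan-6-one.

dodecan-6-one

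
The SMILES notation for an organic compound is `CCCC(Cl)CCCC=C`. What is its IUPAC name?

6-chloronon-1-ene

The longest carbon chain that includes the multiple bond has 9 carbons, so the parent hydride is nonane.
There is one C=C double bond, indicated by the ending -ene.
Number the chain so that numbering from this end puts the double bond at C-1 rather than C-8.
With this numbering: the double bond between C-1 and C-2; a chloro group at C-6.
Assembling the pieces gives 6-chloronon-1-ene.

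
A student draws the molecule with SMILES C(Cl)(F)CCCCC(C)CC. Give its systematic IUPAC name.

1-chloro-1-fluoro-6-methyloctane

The parent chain contains 8 carbons (octane).
Choose the numbering such that the substituent locant set {1,1,6} is lower than {3,8,8} at the first point of difference.
With this numbering: a chloro group at C-1; a fluoro group at C-1; a methyl group at C-6.
The substituents are ordered alphabetically, ignoring any di-/tri- multipliers.
Putting it together: 1-chloro-1-fluoro-6-methyloctane.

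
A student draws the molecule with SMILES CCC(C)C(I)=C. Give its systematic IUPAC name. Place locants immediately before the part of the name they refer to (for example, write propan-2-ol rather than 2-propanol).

2-iodo-3-methylpent-1-ene

Counting along the main chain through the multiple bond gives 5 carbons: the parent is pentane.
The chain contains a C=C double bond, so the unsaturation ending is -ene.
The numbering direction is chosen so that numbering from this end puts the double bond at C-1 rather than C-4.
That gives the double bond between C-1 and C-2; an iodo group at C-2; a methyl group at C-3.
Substituent prefixes are cited in alphabetical order (multiplying prefixes like di-/tri- are ignored for ordering).
The name is 2-iodo-3-methylpent-1-ene.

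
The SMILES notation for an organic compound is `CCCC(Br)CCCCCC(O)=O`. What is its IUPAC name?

7-bromodecanoic acid

The longest chain bearing the –COOH group is 10 carbons long (decane).
A carboxylic acid (terminal –COOH) is the principal characteristic group, giving the suffix -oic acid.
Number the chain so that the carboxylic acid carbon is C-1 by definition.
With this numbering: a bromo group at C-7.
Assembling the pieces gives 7-bromodecanoic acid.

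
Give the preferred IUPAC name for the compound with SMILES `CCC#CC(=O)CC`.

The longest chain bearing the carbonyl and the multiple bond is 7 carbons long (heptane).
The highest-priority functional group is a ketone (C=O on an internal carbon), so the name ends in -one.
The chain contains a C≡C triple bond, so the unsaturation ending is -yne.
Choose the numbering such that numbering from this end puts the carbonyl group at C-3 rather than C-5.
With this numbering: the carbonyl at C-3; the triple bond between C-4 and C-5.
The name is hept-4-yn-3-one.

hept-4-yn-3-one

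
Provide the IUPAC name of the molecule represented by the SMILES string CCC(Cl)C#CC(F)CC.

The longest chain bearing the multiple bond is 8 carbons long (octane).
The chain contains a C≡C triple bond, so the unsaturation ending is -yne.
Choose the numbering such that the locant sets are identical either way, so the alphabetically earlier chloro substituent takes the lower locant (3 rather than 6).
With this numbering: the triple bond between C-4 and C-5; a chloro group at C-3; a fluoro group at C-6.
Substituent prefixes are cited in alphabetical order (multiplying prefixes like di-/tri- are ignored for ordering).
The name is 3-chloro-6-fluorooct-4-yne.

3-chloro-6-fluorooct-4-yne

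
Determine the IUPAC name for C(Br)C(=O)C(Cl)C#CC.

Counting along the main chain through the carbonyl and the multiple bond gives 6 carbons: the parent is hexane.
The principal characteristic group is a ketone (C=O on an internal carbon), named with the suffix -one.
The chain contains a C≡C triple bond, so the unsaturation ending is -yne.
Number the chain so that numbering from this end puts the carbonyl group at C-2 rather than C-5.
With this numbering: the carbonyl at C-2; the triple bond between C-4 and C-5; a bromo group at C-1; a chloro group at C-3.
Substituent prefixes are cited in alphabetical order (multiplying prefixes like di-/tri- are ignored for ordering).
Assembling the pieces gives 1-bromo-3-chlorohex-4-yn-2-one.

1-bromo-3-chlorohex-4-yn-2-one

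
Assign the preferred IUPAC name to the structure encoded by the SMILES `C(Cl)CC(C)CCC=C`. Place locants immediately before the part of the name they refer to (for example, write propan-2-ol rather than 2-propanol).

7-chloro-5-methylhept-1-ene

The longest carbon chain that includes the multiple bond has 7 carbons, so the parent hydride is heptane.
The chain contains a C=C double bond, so the unsaturation ending is -ene.
Choose the numbering such that numbering from this end puts the double bond at C-1 rather than C-6.
This places the double bond between C-1 and C-2; a chloro group at C-7; a methyl group at C-5.
The substituents are ordered alphabetically, ignoring any di-/tri- multipliers.
Putting it together: 7-chloro-5-methylhept-1-ene.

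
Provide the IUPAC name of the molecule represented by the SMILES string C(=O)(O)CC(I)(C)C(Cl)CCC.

Counting along the main chain through the –COOH group gives 7 carbons: the parent is heptane.
A carboxylic acid (terminal –COOH) is the principal characteristic group, giving the suffix -oic acid.
Choose the numbering such that the carboxylic acid carbon is C-1 by definition.
With this numbering: a chloro group at C-4; an iodo group at C-3; a methyl group at C-3.
Substituent prefixes are cited in alphabetical order (multiplying prefixes like di-/tri- are ignored for ordering).
The name is 4-chloro-3-iodo-3-methylheptanoic acid.

4-chloro-3-iodo-3-methylheptanoic acid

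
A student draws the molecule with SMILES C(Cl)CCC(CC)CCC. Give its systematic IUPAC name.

The longest carbon chain is 7 atoms: the parent is heptane.
Number the chain so that the substituent locant set {1,4} is lower than {4,7} at the first point of difference.
This places a chloro group at C-1; an ethyl group at C-4.
Prefixes are listed alphabetically: chloro, ethyl.
Assembling the pieces gives 1-chloro-4-ethylheptane.

1-chloro-4-ethylheptane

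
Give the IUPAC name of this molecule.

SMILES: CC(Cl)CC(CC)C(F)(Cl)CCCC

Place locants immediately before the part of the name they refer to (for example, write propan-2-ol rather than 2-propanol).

The longest continuous carbon chain has 9 atoms, so the parent hydride is nonane.
Choose the numbering such that the substituent locant set {2,4,5,5} is lower than {5,5,6,8} at the first point of difference.
With this numbering: chloro groups at C-2 and C-5; an ethyl group at C-4; a fluoro group at C-5.
Prefixes are listed alphabetically: chloro, ethyl, fluoro.
The name is 2,5-dichloro-4-ethyl-5-fluorononane.

2,5-dichloro-4-ethyl-5-fluorononane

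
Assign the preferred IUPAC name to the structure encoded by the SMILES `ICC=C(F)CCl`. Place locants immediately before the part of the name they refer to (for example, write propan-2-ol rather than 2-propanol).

1-chloro-2-fluoro-4-iodobut-2-ene

Counting along the main chain through the multiple bond gives 4 carbons: the parent is butane.
The chain contains a C=C double bond, so the unsaturation ending is -ene.
The numbering direction is chosen so that the substituent locant set {1,2,4} is lower than {1,3,4} at the first point of difference.
This places the double bond between C-2 and C-3; a chloro group at C-1; a fluoro group at C-2; an iodo group at C-4.
Substituent prefixes are cited in alphabetical order (multiplying prefixes like di-/tri- are ignored for ordering).
The name is 1-chloro-2-fluoro-4-iodobut-2-ene.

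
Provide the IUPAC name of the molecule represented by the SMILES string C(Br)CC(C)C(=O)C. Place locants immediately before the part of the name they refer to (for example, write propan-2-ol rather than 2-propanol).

5-bromo-3-methylpentan-2-one

The longest chain bearing the carbonyl is 5 carbons long (pentane).
The highest-priority functional group is a ketone (C=O on an internal carbon), so the name ends in -one.
Choose the numbering such that numbering from this end puts the carbonyl group at C-2 rather than C-4.
With this numbering: the carbonyl at C-2; a bromo group at C-5; a methyl group at C-3.
Substituent prefixes are cited in alphabetical order (multiplying prefixes like di-/tri- are ignored for ordering).
The name is 5-bromo-3-methylpentan-2-one.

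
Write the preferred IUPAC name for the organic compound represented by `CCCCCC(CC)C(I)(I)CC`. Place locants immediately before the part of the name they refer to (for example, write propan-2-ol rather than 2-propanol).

The longest carbon chain is 9 atoms: the parent is nonane.
Choose the numbering such that the substituent locant set {3,3,4} is lower than {6,7,7} at the first point of difference.
With this numbering: an ethyl group at C-4; two iodo groups at C-3.
Substituent prefixes are cited in alphabetical order (multiplying prefixes like di-/tri- are ignored for ordering).
Putting it together: 4-ethyl-3,3-diiodononane.

4-ethyl-3,3-diiodononane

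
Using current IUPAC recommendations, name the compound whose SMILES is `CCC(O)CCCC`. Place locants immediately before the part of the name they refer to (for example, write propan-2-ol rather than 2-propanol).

heptan-3-ol

The longest chain bearing the –OH group is 7 carbons long (heptane).
An alcohol (–OH) is the principal characteristic group, giving the suffix -ol.
Choose the numbering such that numbering from this end puts the hydroxyl group at C-3 rather than C-5.
That gives the hydroxyl at C-3.
Putting it together: heptan-3-ol.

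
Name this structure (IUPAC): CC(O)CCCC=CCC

non-6-en-2-ol

Counting along the main chain through the –OH group and the multiple bond gives 9 carbons: the parent is nonane.
An alcohol (–OH) is the principal characteristic group, giving the suffix -ol.
A C=C double bond in the chain gives the infix -ene-.
The numbering direction is chosen so that numbering from this end puts the hydroxyl group at C-2 rather than C-8.
With this numbering: the hydroxyl at C-2; the double bond between C-6 and C-7.
Assembling the pieces gives non-6-en-2-ol.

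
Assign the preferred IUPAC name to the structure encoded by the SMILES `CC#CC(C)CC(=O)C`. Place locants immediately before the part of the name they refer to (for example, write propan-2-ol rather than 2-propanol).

4-methylhept-5-yn-2-one

Counting along the main chain through the carbonyl and the multiple bond gives 7 carbons: the parent is heptane.
The principal characteristic group is a ketone (C=O on an internal carbon), named with the suffix -one.
A C≡C triple bond in the chain gives the infix -yne-.
Number the chain so that numbering from this end puts the carbonyl group at C-2 rather than C-6.
With this numbering: the carbonyl at C-2; the triple bond between C-5 and C-6; a methyl group at C-4.
Putting it together: 4-methylhept-5-yn-2-one.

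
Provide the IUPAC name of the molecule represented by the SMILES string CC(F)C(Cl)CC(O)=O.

3-chloro-4-fluoropentanoic acid

The longest carbon chain that includes the –COOH group has 5 carbons, so the parent hydride is pentane.
The highest-priority functional group is a carboxylic acid (terminal –COOH), so the name ends in -oic acid.
Choose the numbering such that the carboxylic acid carbon is C-1 by definition.
This places a chloro group at C-3; a fluoro group at C-4.
Substituent prefixes are cited in alphabetical order (multiplying prefixes like di-/tri- are ignored for ordering).
The name is 3-chloro-4-fluoropentanoic acid.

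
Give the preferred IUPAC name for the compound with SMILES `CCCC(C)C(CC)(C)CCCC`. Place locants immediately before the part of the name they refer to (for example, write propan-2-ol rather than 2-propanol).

5-ethyl-4,5-dimethylnonane

The longest carbon chain is 9 atoms: the parent is nonane.
The numbering direction is chosen so that the substituent locant set {4,5,5} is lower than {5,5,6} at the first point of difference.
With this numbering: an ethyl group at C-5; methyl groups at C-4 and C-5.
Prefixes are listed alphabetically: ethyl, methyl.
Assembling the pieces gives 5-ethyl-4,5-dimethylnonane.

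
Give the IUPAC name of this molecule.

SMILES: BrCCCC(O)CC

The longest chain bearing the –OH group is 6 carbons long (hexane).
The principal characteristic group is an alcohol (–OH), named with the suffix -ol.
The numbering direction is chosen so that numbering from this end puts the hydroxyl group at C-3 rather than C-4.
This places the hydroxyl at C-3; a bromo group at C-6.
Putting it together: 6-bromohexan-3-ol.

6-bromohexan-3-ol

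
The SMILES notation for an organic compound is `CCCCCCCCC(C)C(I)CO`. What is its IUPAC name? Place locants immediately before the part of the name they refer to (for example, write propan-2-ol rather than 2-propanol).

2-iodo-3-methylundecan-1-ol

Counting along the main chain through the –OH group gives 11 carbons: the parent is undecane.
The highest-priority functional group is an alcohol (–OH), so the name ends in -ol.
Number the chain so that numbering from this end puts the hydroxyl group at C-1 rather than C-11.
This places the hydroxyl at C-1; an iodo group at C-2; a methyl group at C-3.
Prefixes are listed alphabetically: iodo, methyl.
Putting it together: 2-iodo-3-methylundecan-1-ol.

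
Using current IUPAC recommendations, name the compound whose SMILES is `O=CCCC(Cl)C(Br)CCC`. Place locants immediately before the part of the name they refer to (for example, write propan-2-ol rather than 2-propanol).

Counting along the main chain through the –CHO group gives 8 carbons: the parent is octane.
The principal characteristic group is an aldehyde (terminal –CHO), named with the suffix -al.
Number the chain so that the aldehyde carbon is C-1 by definition.
With this numbering: a bromo group at C-5; a chloro group at C-4.
The substituents are ordered alphabetically, ignoring any di-/tri- multipliers.
The name is 5-bromo-4-chlorooctanal.

5-bromo-4-chlorooctanal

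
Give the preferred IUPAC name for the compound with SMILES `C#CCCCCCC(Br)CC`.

8-bromodec-1-yne

The longest carbon chain that includes the multiple bond has 10 carbons, so the parent hydride is decane.
The chain contains a C≡C triple bond, so the unsaturation ending is -yne.
The numbering direction is chosen so that numbering from this end puts the triple bond at C-1 rather than C-9.
This places the triple bond between C-1 and C-2; a bromo group at C-8.
The name is 8-bromodec-1-yne.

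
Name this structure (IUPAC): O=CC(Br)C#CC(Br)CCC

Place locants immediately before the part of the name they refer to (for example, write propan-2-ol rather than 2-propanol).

2,5-dibromooct-3-ynal

The longest chain bearing the –CHO group and the multiple bond is 8 carbons long (octane).
The principal characteristic group is an aldehyde (terminal –CHO), named with the suffix -al.
The chain contains a C≡C triple bond, so the unsaturation ending is -yne.
Number the chain so that the aldehyde carbon is C-1 by definition.
This places the triple bond between C-3 and C-4; bromo groups at C-2 and C-5.
Putting it together: 2,5-dibromooct-3-ynal.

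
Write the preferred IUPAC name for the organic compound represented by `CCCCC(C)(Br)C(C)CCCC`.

5-bromo-5,6-dimethyldecane

The longest continuous carbon chain has 10 atoms, so the parent hydride is decane.
Choose the numbering such that the substituent locant set {5,5,6} is lower than {5,6,6} at the first point of difference.
This places a bromo group at C-5; methyl groups at C-5 and C-6.
The substituents are ordered alphabetically, ignoring any di-/tri- multipliers.
Assembling the pieces gives 5-bromo-5,6-dimethyldecane.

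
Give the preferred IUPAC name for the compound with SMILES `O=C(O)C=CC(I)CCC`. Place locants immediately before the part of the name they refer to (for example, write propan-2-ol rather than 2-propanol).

The longest carbon chain that includes the –COOH group and the multiple bond has 7 carbons, so the parent hydride is heptane.
The highest-priority functional group is a carboxylic acid (terminal –COOH), so the name ends in -oic acid.
A C=C double bond in the chain gives the infix -ene-.
Number the chain so that the carboxylic acid carbon is C-1 by definition.
With this numbering: the double bond between C-2 and C-3; an iodo group at C-4.
The name is 4-iodohept-2-enoic acid.

4-iodohept-2-enoic acid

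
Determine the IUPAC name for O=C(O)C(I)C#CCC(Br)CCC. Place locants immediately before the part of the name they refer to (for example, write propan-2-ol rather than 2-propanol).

The longest chain bearing the –COOH group and the multiple bond is 9 carbons long (nonane).
The highest-priority functional group is a carboxylic acid (terminal –COOH), so the name ends in -oic acid.
A C≡C triple bond in the chain gives the infix -yne-.
Choose the numbering such that the carboxylic acid carbon is C-1 by definition.
That gives the triple bond between C-3 and C-4; a bromo group at C-6; an iodo group at C-2.
Prefixes are listed alphabetically: bromo, iodo.
The name is 6-bromo-2-iodonon-3-ynoic acid.

6-bromo-2-iodonon-3-ynoic acid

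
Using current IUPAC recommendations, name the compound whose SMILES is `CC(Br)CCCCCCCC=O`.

The longest carbon chain that includes the –CHO group has 10 carbons, so the parent hydride is decane.
The principal characteristic group is an aldehyde (terminal –CHO), named with the suffix -al.
Choose the numbering such that the aldehyde carbon is C-1 by definition.
With this numbering: a bromo group at C-9.
The name is 9-bromodecanal.

9-bromodecanal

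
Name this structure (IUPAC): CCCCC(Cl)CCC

The parent chain contains 8 carbons (octane).
The numbering direction is chosen so that the substituent locant set {4} is lower than {5} at the first point of difference.
This places a chloro group at C-4.
The name is 4-chlorooctane.

4-chlorooctane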